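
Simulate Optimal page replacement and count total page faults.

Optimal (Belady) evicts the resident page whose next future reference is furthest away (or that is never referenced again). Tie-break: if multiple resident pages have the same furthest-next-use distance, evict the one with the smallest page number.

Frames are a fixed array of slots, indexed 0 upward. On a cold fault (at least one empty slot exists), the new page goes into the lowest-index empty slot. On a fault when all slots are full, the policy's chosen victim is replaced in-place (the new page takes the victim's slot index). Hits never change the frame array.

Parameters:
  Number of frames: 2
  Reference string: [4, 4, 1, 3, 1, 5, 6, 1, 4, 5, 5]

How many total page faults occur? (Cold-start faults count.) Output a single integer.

Step 0: ref 4 → FAULT, frames=[4,-]
Step 1: ref 4 → HIT, frames=[4,-]
Step 2: ref 1 → FAULT, frames=[4,1]
Step 3: ref 3 → FAULT (evict 4), frames=[3,1]
Step 4: ref 1 → HIT, frames=[3,1]
Step 5: ref 5 → FAULT (evict 3), frames=[5,1]
Step 6: ref 6 → FAULT (evict 5), frames=[6,1]
Step 7: ref 1 → HIT, frames=[6,1]
Step 8: ref 4 → FAULT (evict 1), frames=[6,4]
Step 9: ref 5 → FAULT (evict 4), frames=[6,5]
Step 10: ref 5 → HIT, frames=[6,5]
Total faults: 7

Answer: 7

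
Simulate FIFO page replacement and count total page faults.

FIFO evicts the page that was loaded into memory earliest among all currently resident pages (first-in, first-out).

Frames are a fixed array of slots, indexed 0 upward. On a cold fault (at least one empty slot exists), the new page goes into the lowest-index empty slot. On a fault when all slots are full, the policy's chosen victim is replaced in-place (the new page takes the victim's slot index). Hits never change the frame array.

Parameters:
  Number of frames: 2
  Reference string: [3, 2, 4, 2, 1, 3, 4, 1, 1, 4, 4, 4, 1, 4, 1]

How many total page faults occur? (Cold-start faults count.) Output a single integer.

Step 0: ref 3 → FAULT, frames=[3,-]
Step 1: ref 2 → FAULT, frames=[3,2]
Step 2: ref 4 → FAULT (evict 3), frames=[4,2]
Step 3: ref 2 → HIT, frames=[4,2]
Step 4: ref 1 → FAULT (evict 2), frames=[4,1]
Step 5: ref 3 → FAULT (evict 4), frames=[3,1]
Step 6: ref 4 → FAULT (evict 1), frames=[3,4]
Step 7: ref 1 → FAULT (evict 3), frames=[1,4]
Step 8: ref 1 → HIT, frames=[1,4]
Step 9: ref 4 → HIT, frames=[1,4]
Step 10: ref 4 → HIT, frames=[1,4]
Step 11: ref 4 → HIT, frames=[1,4]
Step 12: ref 1 → HIT, frames=[1,4]
Step 13: ref 4 → HIT, frames=[1,4]
Step 14: ref 1 → HIT, frames=[1,4]
Total faults: 7

Answer: 7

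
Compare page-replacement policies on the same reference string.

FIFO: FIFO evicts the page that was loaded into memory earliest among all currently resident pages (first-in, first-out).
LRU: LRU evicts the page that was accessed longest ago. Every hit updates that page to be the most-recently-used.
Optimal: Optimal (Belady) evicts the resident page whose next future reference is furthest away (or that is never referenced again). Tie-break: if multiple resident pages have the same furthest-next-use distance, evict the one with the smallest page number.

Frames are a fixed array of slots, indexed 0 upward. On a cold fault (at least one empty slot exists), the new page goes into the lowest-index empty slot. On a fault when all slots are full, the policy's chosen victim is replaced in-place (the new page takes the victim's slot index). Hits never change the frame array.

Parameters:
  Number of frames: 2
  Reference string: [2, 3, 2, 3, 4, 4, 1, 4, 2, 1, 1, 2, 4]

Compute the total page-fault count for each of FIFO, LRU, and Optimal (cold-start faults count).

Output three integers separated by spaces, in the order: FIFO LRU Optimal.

--- FIFO ---
  step 0: ref 2 -> FAULT, frames=[2,-] (faults so far: 1)
  step 1: ref 3 -> FAULT, frames=[2,3] (faults so far: 2)
  step 2: ref 2 -> HIT, frames=[2,3] (faults so far: 2)
  step 3: ref 3 -> HIT, frames=[2,3] (faults so far: 2)
  step 4: ref 4 -> FAULT, evict 2, frames=[4,3] (faults so far: 3)
  step 5: ref 4 -> HIT, frames=[4,3] (faults so far: 3)
  step 6: ref 1 -> FAULT, evict 3, frames=[4,1] (faults so far: 4)
  step 7: ref 4 -> HIT, frames=[4,1] (faults so far: 4)
  step 8: ref 2 -> FAULT, evict 4, frames=[2,1] (faults so far: 5)
  step 9: ref 1 -> HIT, frames=[2,1] (faults so far: 5)
  step 10: ref 1 -> HIT, frames=[2,1] (faults so far: 5)
  step 11: ref 2 -> HIT, frames=[2,1] (faults so far: 5)
  step 12: ref 4 -> FAULT, evict 1, frames=[2,4] (faults so far: 6)
  FIFO total faults: 6
--- LRU ---
  step 0: ref 2 -> FAULT, frames=[2,-] (faults so far: 1)
  step 1: ref 3 -> FAULT, frames=[2,3] (faults so far: 2)
  step 2: ref 2 -> HIT, frames=[2,3] (faults so far: 2)
  step 3: ref 3 -> HIT, frames=[2,3] (faults so far: 2)
  step 4: ref 4 -> FAULT, evict 2, frames=[4,3] (faults so far: 3)
  step 5: ref 4 -> HIT, frames=[4,3] (faults so far: 3)
  step 6: ref 1 -> FAULT, evict 3, frames=[4,1] (faults so far: 4)
  step 7: ref 4 -> HIT, frames=[4,1] (faults so far: 4)
  step 8: ref 2 -> FAULT, evict 1, frames=[4,2] (faults so far: 5)
  step 9: ref 1 -> FAULT, evict 4, frames=[1,2] (faults so far: 6)
  step 10: ref 1 -> HIT, frames=[1,2] (faults so far: 6)
  step 11: ref 2 -> HIT, frames=[1,2] (faults so far: 6)
  step 12: ref 4 -> FAULT, evict 1, frames=[4,2] (faults so far: 7)
  LRU total faults: 7
--- Optimal ---
  step 0: ref 2 -> FAULT, frames=[2,-] (faults so far: 1)
  step 1: ref 3 -> FAULT, frames=[2,3] (faults so far: 2)
  step 2: ref 2 -> HIT, frames=[2,3] (faults so far: 2)
  step 3: ref 3 -> HIT, frames=[2,3] (faults so far: 2)
  step 4: ref 4 -> FAULT, evict 3, frames=[2,4] (faults so far: 3)
  step 5: ref 4 -> HIT, frames=[2,4] (faults so far: 3)
  step 6: ref 1 -> FAULT, evict 2, frames=[1,4] (faults so far: 4)
  step 7: ref 4 -> HIT, frames=[1,4] (faults so far: 4)
  step 8: ref 2 -> FAULT, evict 4, frames=[1,2] (faults so far: 5)
  step 9: ref 1 -> HIT, frames=[1,2] (faults so far: 5)
  step 10: ref 1 -> HIT, frames=[1,2] (faults so far: 5)
  step 11: ref 2 -> HIT, frames=[1,2] (faults so far: 5)
  step 12: ref 4 -> FAULT, evict 1, frames=[4,2] (faults so far: 6)
  Optimal total faults: 6

Answer: 6 7 6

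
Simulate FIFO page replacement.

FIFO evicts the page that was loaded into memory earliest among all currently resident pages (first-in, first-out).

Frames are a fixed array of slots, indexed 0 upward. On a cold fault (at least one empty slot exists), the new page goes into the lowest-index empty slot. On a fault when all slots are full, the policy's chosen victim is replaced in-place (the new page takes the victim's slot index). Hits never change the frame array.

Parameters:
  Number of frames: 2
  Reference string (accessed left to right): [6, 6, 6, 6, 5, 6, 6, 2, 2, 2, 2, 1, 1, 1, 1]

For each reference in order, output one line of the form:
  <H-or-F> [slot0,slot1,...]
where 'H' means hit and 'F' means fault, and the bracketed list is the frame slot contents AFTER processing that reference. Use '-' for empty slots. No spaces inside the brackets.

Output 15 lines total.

F [6,-]
H [6,-]
H [6,-]
H [6,-]
F [6,5]
H [6,5]
H [6,5]
F [2,5]
H [2,5]
H [2,5]
H [2,5]
F [2,1]
H [2,1]
H [2,1]
H [2,1]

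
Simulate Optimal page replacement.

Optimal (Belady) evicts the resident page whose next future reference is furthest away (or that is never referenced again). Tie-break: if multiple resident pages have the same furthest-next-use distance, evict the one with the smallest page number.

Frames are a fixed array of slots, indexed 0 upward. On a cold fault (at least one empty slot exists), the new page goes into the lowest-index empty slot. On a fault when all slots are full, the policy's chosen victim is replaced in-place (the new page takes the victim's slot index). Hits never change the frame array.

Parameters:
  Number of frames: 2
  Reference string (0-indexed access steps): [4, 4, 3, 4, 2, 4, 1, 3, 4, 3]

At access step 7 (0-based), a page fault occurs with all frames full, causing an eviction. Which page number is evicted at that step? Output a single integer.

Answer: 1

Derivation:
Step 0: ref 4 -> FAULT, frames=[4,-]
Step 1: ref 4 -> HIT, frames=[4,-]
Step 2: ref 3 -> FAULT, frames=[4,3]
Step 3: ref 4 -> HIT, frames=[4,3]
Step 4: ref 2 -> FAULT, evict 3, frames=[4,2]
Step 5: ref 4 -> HIT, frames=[4,2]
Step 6: ref 1 -> FAULT, evict 2, frames=[4,1]
Step 7: ref 3 -> FAULT, evict 1, frames=[4,3]
At step 7: evicted page 1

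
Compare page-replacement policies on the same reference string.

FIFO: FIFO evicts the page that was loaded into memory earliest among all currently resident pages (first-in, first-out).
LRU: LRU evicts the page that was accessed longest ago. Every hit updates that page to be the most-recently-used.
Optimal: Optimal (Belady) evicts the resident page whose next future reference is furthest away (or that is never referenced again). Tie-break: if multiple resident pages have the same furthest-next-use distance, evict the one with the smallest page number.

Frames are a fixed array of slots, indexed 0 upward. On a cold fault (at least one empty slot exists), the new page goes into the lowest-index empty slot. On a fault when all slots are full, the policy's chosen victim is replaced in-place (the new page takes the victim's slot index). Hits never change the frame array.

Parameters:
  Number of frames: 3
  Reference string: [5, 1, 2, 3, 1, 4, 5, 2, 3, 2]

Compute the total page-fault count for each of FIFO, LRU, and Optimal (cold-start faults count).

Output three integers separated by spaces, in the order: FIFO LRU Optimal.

--- FIFO ---
  step 0: ref 5 -> FAULT, frames=[5,-,-] (faults so far: 1)
  step 1: ref 1 -> FAULT, frames=[5,1,-] (faults so far: 2)
  step 2: ref 2 -> FAULT, frames=[5,1,2] (faults so far: 3)
  step 3: ref 3 -> FAULT, evict 5, frames=[3,1,2] (faults so far: 4)
  step 4: ref 1 -> HIT, frames=[3,1,2] (faults so far: 4)
  step 5: ref 4 -> FAULT, evict 1, frames=[3,4,2] (faults so far: 5)
  step 6: ref 5 -> FAULT, evict 2, frames=[3,4,5] (faults so far: 6)
  step 7: ref 2 -> FAULT, evict 3, frames=[2,4,5] (faults so far: 7)
  step 8: ref 3 -> FAULT, evict 4, frames=[2,3,5] (faults so far: 8)
  step 9: ref 2 -> HIT, frames=[2,3,5] (faults so far: 8)
  FIFO total faults: 8
--- LRU ---
  step 0: ref 5 -> FAULT, frames=[5,-,-] (faults so far: 1)
  step 1: ref 1 -> FAULT, frames=[5,1,-] (faults so far: 2)
  step 2: ref 2 -> FAULT, frames=[5,1,2] (faults so far: 3)
  step 3: ref 3 -> FAULT, evict 5, frames=[3,1,2] (faults so far: 4)
  step 4: ref 1 -> HIT, frames=[3,1,2] (faults so far: 4)
  step 5: ref 4 -> FAULT, evict 2, frames=[3,1,4] (faults so far: 5)
  step 6: ref 5 -> FAULT, evict 3, frames=[5,1,4] (faults so far: 6)
  step 7: ref 2 -> FAULT, evict 1, frames=[5,2,4] (faults so far: 7)
  step 8: ref 3 -> FAULT, evict 4, frames=[5,2,3] (faults so far: 8)
  step 9: ref 2 -> HIT, frames=[5,2,3] (faults so far: 8)
  LRU total faults: 8
--- Optimal ---
  step 0: ref 5 -> FAULT, frames=[5,-,-] (faults so far: 1)
  step 1: ref 1 -> FAULT, frames=[5,1,-] (faults so far: 2)
  step 2: ref 2 -> FAULT, frames=[5,1,2] (faults so far: 3)
  step 3: ref 3 -> FAULT, evict 2, frames=[5,1,3] (faults so far: 4)
  step 4: ref 1 -> HIT, frames=[5,1,3] (faults so far: 4)
  step 5: ref 4 -> FAULT, evict 1, frames=[5,4,3] (faults so far: 5)
  step 6: ref 5 -> HIT, frames=[5,4,3] (faults so far: 5)
  step 7: ref 2 -> FAULT, evict 4, frames=[5,2,3] (faults so far: 6)
  step 8: ref 3 -> HIT, frames=[5,2,3] (faults so far: 6)
  step 9: ref 2 -> HIT, frames=[5,2,3] (faults so far: 6)
  Optimal total faults: 6

Answer: 8 8 6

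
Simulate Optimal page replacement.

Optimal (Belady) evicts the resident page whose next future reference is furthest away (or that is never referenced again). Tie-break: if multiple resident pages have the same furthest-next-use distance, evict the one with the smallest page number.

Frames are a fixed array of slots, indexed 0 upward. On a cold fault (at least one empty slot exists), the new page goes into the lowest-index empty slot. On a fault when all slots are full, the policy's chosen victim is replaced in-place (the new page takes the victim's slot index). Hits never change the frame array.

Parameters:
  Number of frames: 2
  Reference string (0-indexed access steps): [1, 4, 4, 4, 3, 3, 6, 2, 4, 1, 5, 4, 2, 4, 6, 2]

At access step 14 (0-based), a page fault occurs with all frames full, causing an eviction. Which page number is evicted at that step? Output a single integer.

Step 0: ref 1 -> FAULT, frames=[1,-]
Step 1: ref 4 -> FAULT, frames=[1,4]
Step 2: ref 4 -> HIT, frames=[1,4]
Step 3: ref 4 -> HIT, frames=[1,4]
Step 4: ref 3 -> FAULT, evict 1, frames=[3,4]
Step 5: ref 3 -> HIT, frames=[3,4]
Step 6: ref 6 -> FAULT, evict 3, frames=[6,4]
Step 7: ref 2 -> FAULT, evict 6, frames=[2,4]
Step 8: ref 4 -> HIT, frames=[2,4]
Step 9: ref 1 -> FAULT, evict 2, frames=[1,4]
Step 10: ref 5 -> FAULT, evict 1, frames=[5,4]
Step 11: ref 4 -> HIT, frames=[5,4]
Step 12: ref 2 -> FAULT, evict 5, frames=[2,4]
Step 13: ref 4 -> HIT, frames=[2,4]
Step 14: ref 6 -> FAULT, evict 4, frames=[2,6]
At step 14: evicted page 4

Answer: 4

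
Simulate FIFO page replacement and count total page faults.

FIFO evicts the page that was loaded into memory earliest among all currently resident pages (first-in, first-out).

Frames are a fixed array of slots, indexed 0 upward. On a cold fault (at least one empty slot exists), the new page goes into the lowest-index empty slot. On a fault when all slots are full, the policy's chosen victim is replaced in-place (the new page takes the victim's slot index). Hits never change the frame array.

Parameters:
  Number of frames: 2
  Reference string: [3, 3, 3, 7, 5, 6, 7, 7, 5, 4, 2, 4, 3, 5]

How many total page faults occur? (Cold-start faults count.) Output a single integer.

Step 0: ref 3 → FAULT, frames=[3,-]
Step 1: ref 3 → HIT, frames=[3,-]
Step 2: ref 3 → HIT, frames=[3,-]
Step 3: ref 7 → FAULT, frames=[3,7]
Step 4: ref 5 → FAULT (evict 3), frames=[5,7]
Step 5: ref 6 → FAULT (evict 7), frames=[5,6]
Step 6: ref 7 → FAULT (evict 5), frames=[7,6]
Step 7: ref 7 → HIT, frames=[7,6]
Step 8: ref 5 → FAULT (evict 6), frames=[7,5]
Step 9: ref 4 → FAULT (evict 7), frames=[4,5]
Step 10: ref 2 → FAULT (evict 5), frames=[4,2]
Step 11: ref 4 → HIT, frames=[4,2]
Step 12: ref 3 → FAULT (evict 4), frames=[3,2]
Step 13: ref 5 → FAULT (evict 2), frames=[3,5]
Total faults: 10

Answer: 10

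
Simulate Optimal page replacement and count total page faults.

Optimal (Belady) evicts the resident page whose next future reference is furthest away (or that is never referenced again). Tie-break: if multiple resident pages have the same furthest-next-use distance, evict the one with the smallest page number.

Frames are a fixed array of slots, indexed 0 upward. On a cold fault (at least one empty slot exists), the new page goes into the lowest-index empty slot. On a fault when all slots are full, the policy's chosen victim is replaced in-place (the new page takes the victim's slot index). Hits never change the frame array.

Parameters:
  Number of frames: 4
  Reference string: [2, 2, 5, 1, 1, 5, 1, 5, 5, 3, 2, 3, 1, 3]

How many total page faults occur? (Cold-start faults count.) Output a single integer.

Step 0: ref 2 → FAULT, frames=[2,-,-,-]
Step 1: ref 2 → HIT, frames=[2,-,-,-]
Step 2: ref 5 → FAULT, frames=[2,5,-,-]
Step 3: ref 1 → FAULT, frames=[2,5,1,-]
Step 4: ref 1 → HIT, frames=[2,5,1,-]
Step 5: ref 5 → HIT, frames=[2,5,1,-]
Step 6: ref 1 → HIT, frames=[2,5,1,-]
Step 7: ref 5 → HIT, frames=[2,5,1,-]
Step 8: ref 5 → HIT, frames=[2,5,1,-]
Step 9: ref 3 → FAULT, frames=[2,5,1,3]
Step 10: ref 2 → HIT, frames=[2,5,1,3]
Step 11: ref 3 → HIT, frames=[2,5,1,3]
Step 12: ref 1 → HIT, frames=[2,5,1,3]
Step 13: ref 3 → HIT, frames=[2,5,1,3]
Total faults: 4

Answer: 4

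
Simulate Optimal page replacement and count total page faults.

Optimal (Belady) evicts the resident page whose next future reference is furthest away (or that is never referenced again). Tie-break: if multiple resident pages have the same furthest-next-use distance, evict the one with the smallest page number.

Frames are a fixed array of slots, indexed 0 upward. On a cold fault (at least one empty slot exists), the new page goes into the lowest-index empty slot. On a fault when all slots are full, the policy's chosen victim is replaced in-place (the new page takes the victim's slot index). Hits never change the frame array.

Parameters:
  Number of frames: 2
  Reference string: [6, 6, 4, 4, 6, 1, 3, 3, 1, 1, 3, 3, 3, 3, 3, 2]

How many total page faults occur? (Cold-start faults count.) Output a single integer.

Answer: 5

Derivation:
Step 0: ref 6 → FAULT, frames=[6,-]
Step 1: ref 6 → HIT, frames=[6,-]
Step 2: ref 4 → FAULT, frames=[6,4]
Step 3: ref 4 → HIT, frames=[6,4]
Step 4: ref 6 → HIT, frames=[6,4]
Step 5: ref 1 → FAULT (evict 4), frames=[6,1]
Step 6: ref 3 → FAULT (evict 6), frames=[3,1]
Step 7: ref 3 → HIT, frames=[3,1]
Step 8: ref 1 → HIT, frames=[3,1]
Step 9: ref 1 → HIT, frames=[3,1]
Step 10: ref 3 → HIT, frames=[3,1]
Step 11: ref 3 → HIT, frames=[3,1]
Step 12: ref 3 → HIT, frames=[3,1]
Step 13: ref 3 → HIT, frames=[3,1]
Step 14: ref 3 → HIT, frames=[3,1]
Step 15: ref 2 → FAULT (evict 1), frames=[3,2]
Total faults: 5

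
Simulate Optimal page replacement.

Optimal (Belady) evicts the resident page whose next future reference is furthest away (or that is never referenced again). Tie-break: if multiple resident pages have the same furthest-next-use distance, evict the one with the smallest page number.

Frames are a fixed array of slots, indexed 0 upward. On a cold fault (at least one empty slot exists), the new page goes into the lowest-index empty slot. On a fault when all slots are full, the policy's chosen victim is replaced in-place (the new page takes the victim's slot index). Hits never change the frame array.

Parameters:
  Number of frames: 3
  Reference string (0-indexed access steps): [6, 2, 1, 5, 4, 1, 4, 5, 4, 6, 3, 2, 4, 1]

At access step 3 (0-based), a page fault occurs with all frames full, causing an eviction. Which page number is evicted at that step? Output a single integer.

Step 0: ref 6 -> FAULT, frames=[6,-,-]
Step 1: ref 2 -> FAULT, frames=[6,2,-]
Step 2: ref 1 -> FAULT, frames=[6,2,1]
Step 3: ref 5 -> FAULT, evict 2, frames=[6,5,1]
At step 3: evicted page 2

Answer: 2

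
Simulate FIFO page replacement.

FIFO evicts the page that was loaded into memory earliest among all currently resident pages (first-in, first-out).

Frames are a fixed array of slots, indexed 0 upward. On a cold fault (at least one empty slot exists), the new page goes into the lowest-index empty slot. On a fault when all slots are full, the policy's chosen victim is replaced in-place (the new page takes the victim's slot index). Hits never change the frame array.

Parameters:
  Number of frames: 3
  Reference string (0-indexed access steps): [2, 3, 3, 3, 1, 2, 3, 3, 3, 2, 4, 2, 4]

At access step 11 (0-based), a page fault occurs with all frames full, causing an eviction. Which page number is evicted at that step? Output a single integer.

Answer: 3

Derivation:
Step 0: ref 2 -> FAULT, frames=[2,-,-]
Step 1: ref 3 -> FAULT, frames=[2,3,-]
Step 2: ref 3 -> HIT, frames=[2,3,-]
Step 3: ref 3 -> HIT, frames=[2,3,-]
Step 4: ref 1 -> FAULT, frames=[2,3,1]
Step 5: ref 2 -> HIT, frames=[2,3,1]
Step 6: ref 3 -> HIT, frames=[2,3,1]
Step 7: ref 3 -> HIT, frames=[2,3,1]
Step 8: ref 3 -> HIT, frames=[2,3,1]
Step 9: ref 2 -> HIT, frames=[2,3,1]
Step 10: ref 4 -> FAULT, evict 2, frames=[4,3,1]
Step 11: ref 2 -> FAULT, evict 3, frames=[4,2,1]
At step 11: evicted page 3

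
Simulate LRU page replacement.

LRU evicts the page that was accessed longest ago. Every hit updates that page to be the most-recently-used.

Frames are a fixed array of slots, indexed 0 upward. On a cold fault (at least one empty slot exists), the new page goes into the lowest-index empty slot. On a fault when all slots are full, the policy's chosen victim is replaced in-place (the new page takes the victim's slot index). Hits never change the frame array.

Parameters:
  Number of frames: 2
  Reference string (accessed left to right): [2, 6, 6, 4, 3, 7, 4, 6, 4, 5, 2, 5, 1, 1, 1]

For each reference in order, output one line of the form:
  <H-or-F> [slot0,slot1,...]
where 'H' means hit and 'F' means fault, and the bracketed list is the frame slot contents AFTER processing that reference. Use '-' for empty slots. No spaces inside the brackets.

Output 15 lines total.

F [2,-]
F [2,6]
H [2,6]
F [4,6]
F [4,3]
F [7,3]
F [7,4]
F [6,4]
H [6,4]
F [5,4]
F [5,2]
H [5,2]
F [5,1]
H [5,1]
H [5,1]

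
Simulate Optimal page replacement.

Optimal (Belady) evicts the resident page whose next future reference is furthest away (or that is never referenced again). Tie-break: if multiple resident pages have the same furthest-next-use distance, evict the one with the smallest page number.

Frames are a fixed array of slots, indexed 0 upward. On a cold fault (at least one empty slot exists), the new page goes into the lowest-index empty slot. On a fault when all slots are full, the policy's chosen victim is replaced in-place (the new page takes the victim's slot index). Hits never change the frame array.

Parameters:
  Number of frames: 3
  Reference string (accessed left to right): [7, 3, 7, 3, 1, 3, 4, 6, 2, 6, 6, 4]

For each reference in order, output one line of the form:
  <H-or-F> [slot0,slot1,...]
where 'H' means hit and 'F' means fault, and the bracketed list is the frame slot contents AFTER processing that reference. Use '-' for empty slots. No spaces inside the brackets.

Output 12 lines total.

F [7,-,-]
F [7,3,-]
H [7,3,-]
H [7,3,-]
F [7,3,1]
H [7,3,1]
F [7,3,4]
F [7,6,4]
F [2,6,4]
H [2,6,4]
H [2,6,4]
H [2,6,4]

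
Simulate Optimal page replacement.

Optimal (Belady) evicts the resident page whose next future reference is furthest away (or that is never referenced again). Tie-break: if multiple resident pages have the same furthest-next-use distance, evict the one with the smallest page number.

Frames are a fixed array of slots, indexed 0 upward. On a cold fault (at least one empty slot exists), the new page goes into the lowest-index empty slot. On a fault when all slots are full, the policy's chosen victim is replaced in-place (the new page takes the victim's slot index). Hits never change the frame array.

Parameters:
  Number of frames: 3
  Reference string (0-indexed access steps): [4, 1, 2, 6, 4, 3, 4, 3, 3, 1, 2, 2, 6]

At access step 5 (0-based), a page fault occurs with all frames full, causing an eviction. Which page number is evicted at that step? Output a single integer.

Answer: 6

Derivation:
Step 0: ref 4 -> FAULT, frames=[4,-,-]
Step 1: ref 1 -> FAULT, frames=[4,1,-]
Step 2: ref 2 -> FAULT, frames=[4,1,2]
Step 3: ref 6 -> FAULT, evict 2, frames=[4,1,6]
Step 4: ref 4 -> HIT, frames=[4,1,6]
Step 5: ref 3 -> FAULT, evict 6, frames=[4,1,3]
At step 5: evicted page 6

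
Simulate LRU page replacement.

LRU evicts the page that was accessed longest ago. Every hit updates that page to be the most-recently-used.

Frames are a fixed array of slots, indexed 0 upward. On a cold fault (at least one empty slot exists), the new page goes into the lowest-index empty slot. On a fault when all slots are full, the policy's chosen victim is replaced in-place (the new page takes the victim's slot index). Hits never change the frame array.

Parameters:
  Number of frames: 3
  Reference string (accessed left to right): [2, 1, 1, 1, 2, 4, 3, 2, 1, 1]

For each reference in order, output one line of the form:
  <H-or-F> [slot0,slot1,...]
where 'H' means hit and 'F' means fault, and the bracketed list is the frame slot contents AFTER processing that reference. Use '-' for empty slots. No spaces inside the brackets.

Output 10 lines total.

F [2,-,-]
F [2,1,-]
H [2,1,-]
H [2,1,-]
H [2,1,-]
F [2,1,4]
F [2,3,4]
H [2,3,4]
F [2,3,1]
H [2,3,1]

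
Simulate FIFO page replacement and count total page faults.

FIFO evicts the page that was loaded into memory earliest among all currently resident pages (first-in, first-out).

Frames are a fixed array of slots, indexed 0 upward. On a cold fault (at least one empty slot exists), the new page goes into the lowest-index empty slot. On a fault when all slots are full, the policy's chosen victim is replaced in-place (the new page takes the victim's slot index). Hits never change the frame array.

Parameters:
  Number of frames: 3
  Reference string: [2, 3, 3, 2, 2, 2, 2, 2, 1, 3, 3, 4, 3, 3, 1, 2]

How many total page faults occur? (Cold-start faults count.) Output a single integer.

Step 0: ref 2 → FAULT, frames=[2,-,-]
Step 1: ref 3 → FAULT, frames=[2,3,-]
Step 2: ref 3 → HIT, frames=[2,3,-]
Step 3: ref 2 → HIT, frames=[2,3,-]
Step 4: ref 2 → HIT, frames=[2,3,-]
Step 5: ref 2 → HIT, frames=[2,3,-]
Step 6: ref 2 → HIT, frames=[2,3,-]
Step 7: ref 2 → HIT, frames=[2,3,-]
Step 8: ref 1 → FAULT, frames=[2,3,1]
Step 9: ref 3 → HIT, frames=[2,3,1]
Step 10: ref 3 → HIT, frames=[2,3,1]
Step 11: ref 4 → FAULT (evict 2), frames=[4,3,1]
Step 12: ref 3 → HIT, frames=[4,3,1]
Step 13: ref 3 → HIT, frames=[4,3,1]
Step 14: ref 1 → HIT, frames=[4,3,1]
Step 15: ref 2 → FAULT (evict 3), frames=[4,2,1]
Total faults: 5

Answer: 5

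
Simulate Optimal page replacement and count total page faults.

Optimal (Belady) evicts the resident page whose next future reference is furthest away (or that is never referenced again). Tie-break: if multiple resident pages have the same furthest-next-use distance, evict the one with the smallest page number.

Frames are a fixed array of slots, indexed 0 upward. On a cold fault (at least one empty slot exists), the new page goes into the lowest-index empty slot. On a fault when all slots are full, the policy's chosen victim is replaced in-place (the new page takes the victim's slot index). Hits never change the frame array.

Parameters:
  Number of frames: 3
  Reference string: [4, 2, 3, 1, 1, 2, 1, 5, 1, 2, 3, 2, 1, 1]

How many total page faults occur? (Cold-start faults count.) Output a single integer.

Step 0: ref 4 → FAULT, frames=[4,-,-]
Step 1: ref 2 → FAULT, frames=[4,2,-]
Step 2: ref 3 → FAULT, frames=[4,2,3]
Step 3: ref 1 → FAULT (evict 4), frames=[1,2,3]
Step 4: ref 1 → HIT, frames=[1,2,3]
Step 5: ref 2 → HIT, frames=[1,2,3]
Step 6: ref 1 → HIT, frames=[1,2,3]
Step 7: ref 5 → FAULT (evict 3), frames=[1,2,5]
Step 8: ref 1 → HIT, frames=[1,2,5]
Step 9: ref 2 → HIT, frames=[1,2,5]
Step 10: ref 3 → FAULT (evict 5), frames=[1,2,3]
Step 11: ref 2 → HIT, frames=[1,2,3]
Step 12: ref 1 → HIT, frames=[1,2,3]
Step 13: ref 1 → HIT, frames=[1,2,3]
Total faults: 6

Answer: 6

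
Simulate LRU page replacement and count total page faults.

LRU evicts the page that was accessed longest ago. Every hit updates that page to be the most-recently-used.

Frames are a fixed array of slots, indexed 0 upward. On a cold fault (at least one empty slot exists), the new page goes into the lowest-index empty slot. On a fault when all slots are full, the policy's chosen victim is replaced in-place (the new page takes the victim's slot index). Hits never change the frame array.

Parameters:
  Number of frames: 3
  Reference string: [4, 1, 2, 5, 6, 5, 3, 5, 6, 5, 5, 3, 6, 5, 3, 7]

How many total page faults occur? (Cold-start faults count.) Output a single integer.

Answer: 7

Derivation:
Step 0: ref 4 → FAULT, frames=[4,-,-]
Step 1: ref 1 → FAULT, frames=[4,1,-]
Step 2: ref 2 → FAULT, frames=[4,1,2]
Step 3: ref 5 → FAULT (evict 4), frames=[5,1,2]
Step 4: ref 6 → FAULT (evict 1), frames=[5,6,2]
Step 5: ref 5 → HIT, frames=[5,6,2]
Step 6: ref 3 → FAULT (evict 2), frames=[5,6,3]
Step 7: ref 5 → HIT, frames=[5,6,3]
Step 8: ref 6 → HIT, frames=[5,6,3]
Step 9: ref 5 → HIT, frames=[5,6,3]
Step 10: ref 5 → HIT, frames=[5,6,3]
Step 11: ref 3 → HIT, frames=[5,6,3]
Step 12: ref 6 → HIT, frames=[5,6,3]
Step 13: ref 5 → HIT, frames=[5,6,3]
Step 14: ref 3 → HIT, frames=[5,6,3]
Step 15: ref 7 → FAULT (evict 6), frames=[5,7,3]
Total faults: 7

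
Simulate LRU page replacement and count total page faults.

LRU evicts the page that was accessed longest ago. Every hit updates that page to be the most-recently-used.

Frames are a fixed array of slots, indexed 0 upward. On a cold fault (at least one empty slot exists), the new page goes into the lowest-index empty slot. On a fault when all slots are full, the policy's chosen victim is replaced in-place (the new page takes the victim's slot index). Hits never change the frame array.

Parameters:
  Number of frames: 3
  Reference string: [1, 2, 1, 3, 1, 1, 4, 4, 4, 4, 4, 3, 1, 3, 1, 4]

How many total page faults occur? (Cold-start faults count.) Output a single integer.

Step 0: ref 1 → FAULT, frames=[1,-,-]
Step 1: ref 2 → FAULT, frames=[1,2,-]
Step 2: ref 1 → HIT, frames=[1,2,-]
Step 3: ref 3 → FAULT, frames=[1,2,3]
Step 4: ref 1 → HIT, frames=[1,2,3]
Step 5: ref 1 → HIT, frames=[1,2,3]
Step 6: ref 4 → FAULT (evict 2), frames=[1,4,3]
Step 7: ref 4 → HIT, frames=[1,4,3]
Step 8: ref 4 → HIT, frames=[1,4,3]
Step 9: ref 4 → HIT, frames=[1,4,3]
Step 10: ref 4 → HIT, frames=[1,4,3]
Step 11: ref 3 → HIT, frames=[1,4,3]
Step 12: ref 1 → HIT, frames=[1,4,3]
Step 13: ref 3 → HIT, frames=[1,4,3]
Step 14: ref 1 → HIT, frames=[1,4,3]
Step 15: ref 4 → HIT, frames=[1,4,3]
Total faults: 4

Answer: 4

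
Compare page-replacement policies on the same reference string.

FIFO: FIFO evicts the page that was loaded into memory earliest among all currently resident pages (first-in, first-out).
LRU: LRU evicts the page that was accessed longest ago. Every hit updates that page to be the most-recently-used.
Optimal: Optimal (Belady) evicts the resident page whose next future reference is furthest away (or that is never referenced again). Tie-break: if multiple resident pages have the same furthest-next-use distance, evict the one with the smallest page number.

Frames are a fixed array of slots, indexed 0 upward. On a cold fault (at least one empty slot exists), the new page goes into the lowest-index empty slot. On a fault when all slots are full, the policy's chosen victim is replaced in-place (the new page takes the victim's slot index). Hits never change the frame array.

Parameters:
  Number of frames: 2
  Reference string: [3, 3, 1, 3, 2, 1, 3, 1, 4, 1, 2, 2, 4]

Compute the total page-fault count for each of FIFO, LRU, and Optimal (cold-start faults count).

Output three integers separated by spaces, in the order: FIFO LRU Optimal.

--- FIFO ---
  step 0: ref 3 -> FAULT, frames=[3,-] (faults so far: 1)
  step 1: ref 3 -> HIT, frames=[3,-] (faults so far: 1)
  step 2: ref 1 -> FAULT, frames=[3,1] (faults so far: 2)
  step 3: ref 3 -> HIT, frames=[3,1] (faults so far: 2)
  step 4: ref 2 -> FAULT, evict 3, frames=[2,1] (faults so far: 3)
  step 5: ref 1 -> HIT, frames=[2,1] (faults so far: 3)
  step 6: ref 3 -> FAULT, evict 1, frames=[2,3] (faults so far: 4)
  step 7: ref 1 -> FAULT, evict 2, frames=[1,3] (faults so far: 5)
  step 8: ref 4 -> FAULT, evict 3, frames=[1,4] (faults so far: 6)
  step 9: ref 1 -> HIT, frames=[1,4] (faults so far: 6)
  step 10: ref 2 -> FAULT, evict 1, frames=[2,4] (faults so far: 7)
  step 11: ref 2 -> HIT, frames=[2,4] (faults so far: 7)
  step 12: ref 4 -> HIT, frames=[2,4] (faults so far: 7)
  FIFO total faults: 7
--- LRU ---
  step 0: ref 3 -> FAULT, frames=[3,-] (faults so far: 1)
  step 1: ref 3 -> HIT, frames=[3,-] (faults so far: 1)
  step 2: ref 1 -> FAULT, frames=[3,1] (faults so far: 2)
  step 3: ref 3 -> HIT, frames=[3,1] (faults so far: 2)
  step 4: ref 2 -> FAULT, evict 1, frames=[3,2] (faults so far: 3)
  step 5: ref 1 -> FAULT, evict 3, frames=[1,2] (faults so far: 4)
  step 6: ref 3 -> FAULT, evict 2, frames=[1,3] (faults so far: 5)
  step 7: ref 1 -> HIT, frames=[1,3] (faults so far: 5)
  step 8: ref 4 -> FAULT, evict 3, frames=[1,4] (faults so far: 6)
  step 9: ref 1 -> HIT, frames=[1,4] (faults so far: 6)
  step 10: ref 2 -> FAULT, evict 4, frames=[1,2] (faults so far: 7)
  step 11: ref 2 -> HIT, frames=[1,2] (faults so far: 7)
  step 12: ref 4 -> FAULT, evict 1, frames=[4,2] (faults so far: 8)
  LRU total faults: 8
--- Optimal ---
  step 0: ref 3 -> FAULT, frames=[3,-] (faults so far: 1)
  step 1: ref 3 -> HIT, frames=[3,-] (faults so far: 1)
  step 2: ref 1 -> FAULT, frames=[3,1] (faults so far: 2)
  step 3: ref 3 -> HIT, frames=[3,1] (faults so far: 2)
  step 4: ref 2 -> FAULT, evict 3, frames=[2,1] (faults so far: 3)
  step 5: ref 1 -> HIT, frames=[2,1] (faults so far: 3)
  step 6: ref 3 -> FAULT, evict 2, frames=[3,1] (faults so far: 4)
  step 7: ref 1 -> HIT, frames=[3,1] (faults so far: 4)
  step 8: ref 4 -> FAULT, evict 3, frames=[4,1] (faults so far: 5)
  step 9: ref 1 -> HIT, frames=[4,1] (faults so far: 5)
  step 10: ref 2 -> FAULT, evict 1, frames=[4,2] (faults so far: 6)
  step 11: ref 2 -> HIT, frames=[4,2] (faults so far: 6)
  step 12: ref 4 -> HIT, frames=[4,2] (faults so far: 6)
  Optimal total faults: 6

Answer: 7 8 6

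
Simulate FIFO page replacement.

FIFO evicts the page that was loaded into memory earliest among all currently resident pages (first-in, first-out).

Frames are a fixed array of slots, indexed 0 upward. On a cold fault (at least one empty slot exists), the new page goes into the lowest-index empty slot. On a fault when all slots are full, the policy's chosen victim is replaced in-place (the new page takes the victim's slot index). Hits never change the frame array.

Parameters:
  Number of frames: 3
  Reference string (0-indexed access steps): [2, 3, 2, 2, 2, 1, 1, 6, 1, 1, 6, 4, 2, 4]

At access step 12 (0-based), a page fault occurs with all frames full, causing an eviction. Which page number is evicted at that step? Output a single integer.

Step 0: ref 2 -> FAULT, frames=[2,-,-]
Step 1: ref 3 -> FAULT, frames=[2,3,-]
Step 2: ref 2 -> HIT, frames=[2,3,-]
Step 3: ref 2 -> HIT, frames=[2,3,-]
Step 4: ref 2 -> HIT, frames=[2,3,-]
Step 5: ref 1 -> FAULT, frames=[2,3,1]
Step 6: ref 1 -> HIT, frames=[2,3,1]
Step 7: ref 6 -> FAULT, evict 2, frames=[6,3,1]
Step 8: ref 1 -> HIT, frames=[6,3,1]
Step 9: ref 1 -> HIT, frames=[6,3,1]
Step 10: ref 6 -> HIT, frames=[6,3,1]
Step 11: ref 4 -> FAULT, evict 3, frames=[6,4,1]
Step 12: ref 2 -> FAULT, evict 1, frames=[6,4,2]
At step 12: evicted page 1

Answer: 1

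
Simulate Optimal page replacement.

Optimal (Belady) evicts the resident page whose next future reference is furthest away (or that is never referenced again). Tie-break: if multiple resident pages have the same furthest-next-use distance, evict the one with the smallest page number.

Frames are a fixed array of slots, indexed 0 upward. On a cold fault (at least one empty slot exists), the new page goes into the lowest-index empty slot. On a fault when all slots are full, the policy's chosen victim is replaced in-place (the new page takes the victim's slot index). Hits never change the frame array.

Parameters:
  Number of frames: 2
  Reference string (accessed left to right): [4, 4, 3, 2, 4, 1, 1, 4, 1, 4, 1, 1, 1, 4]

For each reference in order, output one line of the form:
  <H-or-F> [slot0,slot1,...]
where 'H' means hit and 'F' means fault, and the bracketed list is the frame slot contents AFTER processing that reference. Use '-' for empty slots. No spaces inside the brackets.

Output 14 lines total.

F [4,-]
H [4,-]
F [4,3]
F [4,2]
H [4,2]
F [4,1]
H [4,1]
H [4,1]
H [4,1]
H [4,1]
H [4,1]
H [4,1]
H [4,1]
H [4,1]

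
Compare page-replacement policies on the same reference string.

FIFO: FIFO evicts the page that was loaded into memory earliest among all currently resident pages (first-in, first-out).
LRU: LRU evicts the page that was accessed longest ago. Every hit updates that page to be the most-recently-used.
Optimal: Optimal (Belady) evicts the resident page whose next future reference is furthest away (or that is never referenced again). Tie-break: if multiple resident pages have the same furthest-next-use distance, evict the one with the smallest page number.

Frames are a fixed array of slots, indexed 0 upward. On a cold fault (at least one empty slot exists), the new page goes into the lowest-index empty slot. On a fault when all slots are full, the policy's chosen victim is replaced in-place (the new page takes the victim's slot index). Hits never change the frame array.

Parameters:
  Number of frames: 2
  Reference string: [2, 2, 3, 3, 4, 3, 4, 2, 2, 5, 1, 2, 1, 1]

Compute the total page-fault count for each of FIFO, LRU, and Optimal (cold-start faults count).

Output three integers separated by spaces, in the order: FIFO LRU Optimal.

Answer: 7 7 6

Derivation:
--- FIFO ---
  step 0: ref 2 -> FAULT, frames=[2,-] (faults so far: 1)
  step 1: ref 2 -> HIT, frames=[2,-] (faults so far: 1)
  step 2: ref 3 -> FAULT, frames=[2,3] (faults so far: 2)
  step 3: ref 3 -> HIT, frames=[2,3] (faults so far: 2)
  step 4: ref 4 -> FAULT, evict 2, frames=[4,3] (faults so far: 3)
  step 5: ref 3 -> HIT, frames=[4,3] (faults so far: 3)
  step 6: ref 4 -> HIT, frames=[4,3] (faults so far: 3)
  step 7: ref 2 -> FAULT, evict 3, frames=[4,2] (faults so far: 4)
  step 8: ref 2 -> HIT, frames=[4,2] (faults so far: 4)
  step 9: ref 5 -> FAULT, evict 4, frames=[5,2] (faults so far: 5)
  step 10: ref 1 -> FAULT, evict 2, frames=[5,1] (faults so far: 6)
  step 11: ref 2 -> FAULT, evict 5, frames=[2,1] (faults so far: 7)
  step 12: ref 1 -> HIT, frames=[2,1] (faults so far: 7)
  step 13: ref 1 -> HIT, frames=[2,1] (faults so far: 7)
  FIFO total faults: 7
--- LRU ---
  step 0: ref 2 -> FAULT, frames=[2,-] (faults so far: 1)
  step 1: ref 2 -> HIT, frames=[2,-] (faults so far: 1)
  step 2: ref 3 -> FAULT, frames=[2,3] (faults so far: 2)
  step 3: ref 3 -> HIT, frames=[2,3] (faults so far: 2)
  step 4: ref 4 -> FAULT, evict 2, frames=[4,3] (faults so far: 3)
  step 5: ref 3 -> HIT, frames=[4,3] (faults so far: 3)
  step 6: ref 4 -> HIT, frames=[4,3] (faults so far: 3)
  step 7: ref 2 -> FAULT, evict 3, frames=[4,2] (faults so far: 4)
  step 8: ref 2 -> HIT, frames=[4,2] (faults so far: 4)
  step 9: ref 5 -> FAULT, evict 4, frames=[5,2] (faults so far: 5)
  step 10: ref 1 -> FAULT, evict 2, frames=[5,1] (faults so far: 6)
  step 11: ref 2 -> FAULT, evict 5, frames=[2,1] (faults so far: 7)
  step 12: ref 1 -> HIT, frames=[2,1] (faults so far: 7)
  step 13: ref 1 -> HIT, frames=[2,1] (faults so far: 7)
  LRU total faults: 7
--- Optimal ---
  step 0: ref 2 -> FAULT, frames=[2,-] (faults so far: 1)
  step 1: ref 2 -> HIT, frames=[2,-] (faults so far: 1)
  step 2: ref 3 -> FAULT, frames=[2,3] (faults so far: 2)
  step 3: ref 3 -> HIT, frames=[2,3] (faults so far: 2)
  step 4: ref 4 -> FAULT, evict 2, frames=[4,3] (faults so far: 3)
  step 5: ref 3 -> HIT, frames=[4,3] (faults so far: 3)
  step 6: ref 4 -> HIT, frames=[4,3] (faults so far: 3)
  step 7: ref 2 -> FAULT, evict 3, frames=[4,2] (faults so far: 4)
  step 8: ref 2 -> HIT, frames=[4,2] (faults so far: 4)
  step 9: ref 5 -> FAULT, evict 4, frames=[5,2] (faults so far: 5)
  step 10: ref 1 -> FAULT, evict 5, frames=[1,2] (faults so far: 6)
  step 11: ref 2 -> HIT, frames=[1,2] (faults so far: 6)
  step 12: ref 1 -> HIT, frames=[1,2] (faults so far: 6)
  step 13: ref 1 -> HIT, frames=[1,2] (faults so far: 6)
  Optimal total faults: 6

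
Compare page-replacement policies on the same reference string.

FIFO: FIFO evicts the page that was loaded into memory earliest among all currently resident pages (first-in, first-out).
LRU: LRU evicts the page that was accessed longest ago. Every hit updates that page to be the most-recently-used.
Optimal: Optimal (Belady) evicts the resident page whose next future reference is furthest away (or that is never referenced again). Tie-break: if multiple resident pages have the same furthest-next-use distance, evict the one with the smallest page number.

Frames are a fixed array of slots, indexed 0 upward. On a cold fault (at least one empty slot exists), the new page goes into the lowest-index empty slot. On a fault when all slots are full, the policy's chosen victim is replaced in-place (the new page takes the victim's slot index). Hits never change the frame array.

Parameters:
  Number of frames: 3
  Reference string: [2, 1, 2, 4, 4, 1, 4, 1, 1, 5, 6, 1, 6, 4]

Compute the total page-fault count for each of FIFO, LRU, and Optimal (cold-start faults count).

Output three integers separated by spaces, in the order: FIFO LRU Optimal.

Answer: 7 6 5

Derivation:
--- FIFO ---
  step 0: ref 2 -> FAULT, frames=[2,-,-] (faults so far: 1)
  step 1: ref 1 -> FAULT, frames=[2,1,-] (faults so far: 2)
  step 2: ref 2 -> HIT, frames=[2,1,-] (faults so far: 2)
  step 3: ref 4 -> FAULT, frames=[2,1,4] (faults so far: 3)
  step 4: ref 4 -> HIT, frames=[2,1,4] (faults so far: 3)
  step 5: ref 1 -> HIT, frames=[2,1,4] (faults so far: 3)
  step 6: ref 4 -> HIT, frames=[2,1,4] (faults so far: 3)
  step 7: ref 1 -> HIT, frames=[2,1,4] (faults so far: 3)
  step 8: ref 1 -> HIT, frames=[2,1,4] (faults so far: 3)
  step 9: ref 5 -> FAULT, evict 2, frames=[5,1,4] (faults so far: 4)
  step 10: ref 6 -> FAULT, evict 1, frames=[5,6,4] (faults so far: 5)
  step 11: ref 1 -> FAULT, evict 4, frames=[5,6,1] (faults so far: 6)
  step 12: ref 6 -> HIT, frames=[5,6,1] (faults so far: 6)
  step 13: ref 4 -> FAULT, evict 5, frames=[4,6,1] (faults so far: 7)
  FIFO total faults: 7
--- LRU ---
  step 0: ref 2 -> FAULT, frames=[2,-,-] (faults so far: 1)
  step 1: ref 1 -> FAULT, frames=[2,1,-] (faults so far: 2)
  step 2: ref 2 -> HIT, frames=[2,1,-] (faults so far: 2)
  step 3: ref 4 -> FAULT, frames=[2,1,4] (faults so far: 3)
  step 4: ref 4 -> HIT, frames=[2,1,4] (faults so far: 3)
  step 5: ref 1 -> HIT, frames=[2,1,4] (faults so far: 3)
  step 6: ref 4 -> HIT, frames=[2,1,4] (faults so far: 3)
  step 7: ref 1 -> HIT, frames=[2,1,4] (faults so far: 3)
  step 8: ref 1 -> HIT, frames=[2,1,4] (faults so far: 3)
  step 9: ref 5 -> FAULT, evict 2, frames=[5,1,4] (faults so far: 4)
  step 10: ref 6 -> FAULT, evict 4, frames=[5,1,6] (faults so far: 5)
  step 11: ref 1 -> HIT, frames=[5,1,6] (faults so far: 5)
  step 12: ref 6 -> HIT, frames=[5,1,6] (faults so far: 5)
  step 13: ref 4 -> FAULT, evict 5, frames=[4,1,6] (faults so far: 6)
  LRU total faults: 6
--- Optimal ---
  step 0: ref 2 -> FAULT, frames=[2,-,-] (faults so far: 1)
  step 1: ref 1 -> FAULT, frames=[2,1,-] (faults so far: 2)
  step 2: ref 2 -> HIT, frames=[2,1,-] (faults so far: 2)
  step 3: ref 4 -> FAULT, frames=[2,1,4] (faults so far: 3)
  step 4: ref 4 -> HIT, frames=[2,1,4] (faults so far: 3)
  step 5: ref 1 -> HIT, frames=[2,1,4] (faults so far: 3)
  step 6: ref 4 -> HIT, frames=[2,1,4] (faults so far: 3)
  step 7: ref 1 -> HIT, frames=[2,1,4] (faults so far: 3)
  step 8: ref 1 -> HIT, frames=[2,1,4] (faults so far: 3)
  step 9: ref 5 -> FAULT, evict 2, frames=[5,1,4] (faults so far: 4)
  step 10: ref 6 -> FAULT, evict 5, frames=[6,1,4] (faults so far: 5)
  step 11: ref 1 -> HIT, frames=[6,1,4] (faults so far: 5)
  step 12: ref 6 -> HIT, frames=[6,1,4] (faults so far: 5)
  step 13: ref 4 -> HIT, frames=[6,1,4] (faults so far: 5)
  Optimal total faults: 5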